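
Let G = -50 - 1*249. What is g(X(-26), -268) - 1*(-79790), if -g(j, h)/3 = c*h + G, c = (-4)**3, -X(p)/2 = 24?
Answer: 29231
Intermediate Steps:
X(p) = -48 (X(p) = -2*24 = -48)
G = -299 (G = -50 - 249 = -299)
c = -64
g(j, h) = 897 + 192*h (g(j, h) = -3*(-64*h - 299) = -3*(-299 - 64*h) = 897 + 192*h)
g(X(-26), -268) - 1*(-79790) = (897 + 192*(-268)) - 1*(-79790) = (897 - 51456) + 79790 = -50559 + 79790 = 29231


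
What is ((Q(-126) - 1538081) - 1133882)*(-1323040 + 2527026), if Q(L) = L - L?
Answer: -3217006044518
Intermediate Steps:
Q(L) = 0
((Q(-126) - 1538081) - 1133882)*(-1323040 + 2527026) = ((0 - 1538081) - 1133882)*(-1323040 + 2527026) = (-1538081 - 1133882)*1203986 = -2671963*1203986 = -3217006044518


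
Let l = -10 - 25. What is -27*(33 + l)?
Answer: 54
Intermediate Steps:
l = -35
-27*(33 + l) = -27*(33 - 35) = -27*(-2) = 54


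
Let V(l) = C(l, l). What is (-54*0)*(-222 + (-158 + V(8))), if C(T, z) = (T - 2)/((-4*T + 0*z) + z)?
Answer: 0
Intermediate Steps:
C(T, z) = (-2 + T)/(z - 4*T) (C(T, z) = (-2 + T)/((-4*T + 0) + z) = (-2 + T)/(-4*T + z) = (-2 + T)/(z - 4*T))
V(l) = (2 - l)/(3*l) (V(l) = (2 - l)/(-l + 4*l) = (2 - l)/((3*l)) = (1/(3*l))*(2 - l) = (2 - l)/(3*l))
(-54*0)*(-222 + (-158 + V(8))) = (-54*0)*(-222 + (-158 + (⅓)*(2 - 1*8)/8)) = 0*(-222 + (-158 + (⅓)*(⅛)*(2 - 8))) = 0*(-222 + (-158 + (⅓)*(⅛)*(-6))) = 0*(-222 + (-158 - ¼)) = 0*(-222 - 633/4) = 0*(-1521/4) = 0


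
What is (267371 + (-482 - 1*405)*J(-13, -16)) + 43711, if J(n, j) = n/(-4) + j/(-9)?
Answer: 11038405/36 ≈ 3.0662e+5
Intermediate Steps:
J(n, j) = -n/4 - j/9 (J(n, j) = n*(-1/4) + j*(-1/9) = -n/4 - j/9)
(267371 + (-482 - 1*405)*J(-13, -16)) + 43711 = (267371 + (-482 - 1*405)*(-1/4*(-13) - 1/9*(-16))) + 43711 = (267371 + (-482 - 405)*(13/4 + 16/9)) + 43711 = (267371 - 887*181/36) + 43711 = (267371 - 160547/36) + 43711 = 9464809/36 + 43711 = 11038405/36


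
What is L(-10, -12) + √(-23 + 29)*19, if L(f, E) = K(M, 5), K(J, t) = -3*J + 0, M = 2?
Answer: -6 + 19*√6 ≈ 40.540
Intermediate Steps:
K(J, t) = -3*J
L(f, E) = -6 (L(f, E) = -3*2 = -6)
L(-10, -12) + √(-23 + 29)*19 = -6 + √(-23 + 29)*19 = -6 + √6*19 = -6 + 19*√6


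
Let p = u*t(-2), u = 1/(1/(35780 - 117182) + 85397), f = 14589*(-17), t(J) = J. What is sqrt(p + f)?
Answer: I*sqrt(11984773333747183803958209)/6951486593 ≈ 498.01*I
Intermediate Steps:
f = -248013
u = 81402/6951486593 (u = 1/(1/(-81402) + 85397) = 1/(-1/81402 + 85397) = 1/(6951486593/81402) = 81402/6951486593 ≈ 1.1710e-5)
p = -162804/6951486593 (p = (81402/6951486593)*(-2) = -162804/6951486593 ≈ -2.3420e-5)
sqrt(p + f) = sqrt(-162804/6951486593 - 248013) = sqrt(-1724059044552513/6951486593) = I*sqrt(11984773333747183803958209)/6951486593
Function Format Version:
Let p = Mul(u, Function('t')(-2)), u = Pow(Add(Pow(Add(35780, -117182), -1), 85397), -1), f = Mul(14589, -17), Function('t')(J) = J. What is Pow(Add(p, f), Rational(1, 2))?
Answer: Mul(Rational(1, 6951486593), I, Pow(11984773333747183803958209, Rational(1, 2))) ≈ Mul(498.01, I)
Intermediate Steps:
f = -248013
u = Rational(81402, 6951486593) (u = Pow(Add(Pow(-81402, -1), 85397), -1) = Pow(Add(Rational(-1, 81402), 85397), -1) = Pow(Rational(6951486593, 81402), -1) = Rational(81402, 6951486593) ≈ 1.1710e-5)
p = Rational(-162804, 6951486593) (p = Mul(Rational(81402, 6951486593), -2) = Rational(-162804, 6951486593) ≈ -2.3420e-5)
Pow(Add(p, f), Rational(1, 2)) = Pow(Add(Rational(-162804, 6951486593), -248013), Rational(1, 2)) = Pow(Rational(-1724059044552513, 6951486593), Rational(1, 2)) = Mul(Rational(1, 6951486593), I, Pow(11984773333747183803958209, Rational(1, 2)))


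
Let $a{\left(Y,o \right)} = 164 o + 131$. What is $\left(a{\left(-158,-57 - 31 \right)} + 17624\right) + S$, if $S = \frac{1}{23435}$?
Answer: $\frac{77874506}{23435} \approx 3323.0$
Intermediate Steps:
$a{\left(Y,o \right)} = 131 + 164 o$
$S = \frac{1}{23435} \approx 4.2671 \cdot 10^{-5}$
$\left(a{\left(-158,-57 - 31 \right)} + 17624\right) + S = \left(\left(131 + 164 \left(-57 - 31\right)\right) + 17624\right) + \frac{1}{23435} = \left(\left(131 + 164 \left(-88\right)\right) + 17624\right) + \frac{1}{23435} = \left(\left(131 - 14432\right) + 17624\right) + \frac{1}{23435} = \left(-14301 + 17624\right) + \frac{1}{23435} = 3323 + \frac{1}{23435} = \frac{77874506}{23435}$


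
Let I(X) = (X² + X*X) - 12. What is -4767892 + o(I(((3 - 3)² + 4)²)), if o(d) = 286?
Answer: -4767606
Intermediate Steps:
I(X) = -12 + 2*X² (I(X) = (X² + X²) - 12 = 2*X² - 12 = -12 + 2*X²)
-4767892 + o(I(((3 - 3)² + 4)²)) = -4767892 + 286 = -4767606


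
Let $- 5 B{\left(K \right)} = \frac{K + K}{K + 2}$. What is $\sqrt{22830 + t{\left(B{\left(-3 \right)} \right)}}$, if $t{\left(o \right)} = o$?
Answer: $\frac{4 \sqrt{35670}}{5} \approx 151.09$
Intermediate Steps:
$B{\left(K \right)} = - \frac{2 K}{5 \left(2 + K\right)}$ ($B{\left(K \right)} = - \frac{\left(K + K\right) \frac{1}{K + 2}}{5} = - \frac{2 K \frac{1}{2 + K}}{5} = - \frac{2 K}{5 \left(2 + K\right)}$)
$\sqrt{22830 + t{\left(B{\left(-3 \right)} \right)}} = \sqrt{22830 - - \frac{6}{10 + 5 \left(-3\right)}} = \sqrt{22830 - - \frac{6}{10 - 15}} = \sqrt{22830 - - \frac{6}{-5}} = \sqrt{22830 - \left(-6\right) \left(- \frac{1}{5}\right)} = \sqrt{22830 - \frac{6}{5}} = \sqrt{\frac{114144}{5}} = \frac{4 \sqrt{35670}}{5}$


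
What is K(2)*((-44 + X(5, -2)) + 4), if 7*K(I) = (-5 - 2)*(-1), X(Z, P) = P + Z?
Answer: -37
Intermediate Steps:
K(I) = 1 (K(I) = ((-5 - 2)*(-1))/7 = (-7*(-1))/7 = (1/7)*7 = 1)
K(2)*((-44 + X(5, -2)) + 4) = 1*((-44 + (-2 + 5)) + 4) = 1*((-44 + 3) + 4) = 1*(-41 + 4) = 1*(-37) = -37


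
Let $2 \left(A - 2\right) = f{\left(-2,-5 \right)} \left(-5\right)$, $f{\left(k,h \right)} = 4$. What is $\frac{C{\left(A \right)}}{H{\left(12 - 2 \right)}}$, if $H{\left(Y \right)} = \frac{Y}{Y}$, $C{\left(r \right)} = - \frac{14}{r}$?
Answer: $\frac{7}{4} \approx 1.75$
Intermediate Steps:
$A = -8$ ($A = 2 + \frac{4 \left(-5\right)}{2} = 2 + \frac{1}{2} \left(-20\right) = 2 - 10 = -8$)
$H{\left(Y \right)} = 1$
$\frac{C{\left(A \right)}}{H{\left(12 - 2 \right)}} = \frac{\left(-14\right) \frac{1}{-8}}{1} = \left(-14\right) \left(- \frac{1}{8}\right) 1 = \frac{7}{4} \cdot 1 = \frac{7}{4}$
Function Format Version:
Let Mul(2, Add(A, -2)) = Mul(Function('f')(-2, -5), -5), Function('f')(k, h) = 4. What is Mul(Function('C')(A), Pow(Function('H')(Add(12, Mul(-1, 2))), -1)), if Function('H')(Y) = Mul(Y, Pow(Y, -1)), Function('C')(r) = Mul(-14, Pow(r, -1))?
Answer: Rational(7, 4) ≈ 1.7500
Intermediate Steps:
A = -8 (A = Add(2, Mul(Rational(1, 2), Mul(4, -5))) = Add(2, Mul(Rational(1, 2), -20)) = Add(2, -10) = -8)
Function('H')(Y) = 1
Mul(Function('C')(A), Pow(Function('H')(Add(12, Mul(-1, 2))), -1)) = Mul(Mul(-14, Pow(-8, -1)), Pow(1, -1)) = Mul(Mul(-14, Rational(-1, 8)), 1) = Mul(Rational(7, 4), 1) = Rational(7, 4)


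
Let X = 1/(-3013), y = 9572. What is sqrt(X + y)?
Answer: sqrt(86896230655)/3013 ≈ 97.837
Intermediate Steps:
X = -1/3013 ≈ -0.00033189
sqrt(X + y) = sqrt(-1/3013 + 9572) = sqrt(28840435/3013) = sqrt(86896230655)/3013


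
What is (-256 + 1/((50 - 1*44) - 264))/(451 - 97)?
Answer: -66049/91332 ≈ -0.72318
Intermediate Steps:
(-256 + 1/((50 - 1*44) - 264))/(451 - 97) = (-256 + 1/((50 - 44) - 264))/354 = (-256 + 1/(6 - 264))*(1/354) = (-256 + 1/(-258))*(1/354) = (-256 - 1/258)*(1/354) = -66049/258*1/354 = -66049/91332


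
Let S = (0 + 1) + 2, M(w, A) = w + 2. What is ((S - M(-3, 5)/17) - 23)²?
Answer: 114921/289 ≈ 397.65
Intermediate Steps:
M(w, A) = 2 + w
S = 3 (S = 1 + 2 = 3)
((S - M(-3, 5)/17) - 23)² = ((3 - (2 - 3)/17) - 23)² = ((3 - (-1)/17) - 23)² = ((3 - 1*(-1/17)) - 23)² = ((3 + 1/17) - 23)² = (52/17 - 23)² = (-339/17)² = 114921/289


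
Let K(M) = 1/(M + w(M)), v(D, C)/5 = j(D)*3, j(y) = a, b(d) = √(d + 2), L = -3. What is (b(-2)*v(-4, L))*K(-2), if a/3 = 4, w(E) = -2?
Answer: 0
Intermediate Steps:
a = 12 (a = 3*4 = 12)
b(d) = √(2 + d)
j(y) = 12
v(D, C) = 180 (v(D, C) = 5*(12*3) = 5*36 = 180)
K(M) = 1/(-2 + M) (K(M) = 1/(M - 2) = 1/(-2 + M))
(b(-2)*v(-4, L))*K(-2) = (√(2 - 2)*180)/(-2 - 2) = (√0*180)/(-4) = (0*180)*(-¼) = 0*(-¼) = 0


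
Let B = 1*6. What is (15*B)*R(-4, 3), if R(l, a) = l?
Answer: -360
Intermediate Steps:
B = 6
(15*B)*R(-4, 3) = (15*6)*(-4) = 90*(-4) = -360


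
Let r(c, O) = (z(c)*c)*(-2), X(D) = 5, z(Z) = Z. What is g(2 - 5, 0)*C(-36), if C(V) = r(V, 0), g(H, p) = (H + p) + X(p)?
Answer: -5184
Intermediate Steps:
r(c, O) = -2*c² (r(c, O) = (c*c)*(-2) = c²*(-2) = -2*c²)
g(H, p) = 5 + H + p (g(H, p) = (H + p) + 5 = 5 + H + p)
C(V) = -2*V²
g(2 - 5, 0)*C(-36) = (5 + (2 - 5) + 0)*(-2*(-36)²) = (5 - 3 + 0)*(-2*1296) = 2*(-2592) = -5184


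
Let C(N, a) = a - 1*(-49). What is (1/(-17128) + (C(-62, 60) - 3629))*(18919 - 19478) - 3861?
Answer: 33636292391/17128 ≈ 1.9638e+6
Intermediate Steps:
C(N, a) = 49 + a (C(N, a) = a + 49 = 49 + a)
(1/(-17128) + (C(-62, 60) - 3629))*(18919 - 19478) - 3861 = (1/(-17128) + ((49 + 60) - 3629))*(18919 - 19478) - 3861 = (-1/17128 + (109 - 3629))*(-559) - 3861 = (-1/17128 - 3520)*(-559) - 3861 = -60290561/17128*(-559) - 3861 = 33702423599/17128 - 3861 = 33636292391/17128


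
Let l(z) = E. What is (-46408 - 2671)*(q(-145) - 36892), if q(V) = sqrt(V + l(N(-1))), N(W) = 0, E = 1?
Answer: 1810622468 - 588948*I ≈ 1.8106e+9 - 5.8895e+5*I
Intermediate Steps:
l(z) = 1
q(V) = sqrt(1 + V) (q(V) = sqrt(V + 1) = sqrt(1 + V))
(-46408 - 2671)*(q(-145) - 36892) = (-46408 - 2671)*(sqrt(1 - 145) - 36892) = -49079*(sqrt(-144) - 36892) = -49079*(12*I - 36892) = -49079*(-36892 + 12*I) = 1810622468 - 588948*I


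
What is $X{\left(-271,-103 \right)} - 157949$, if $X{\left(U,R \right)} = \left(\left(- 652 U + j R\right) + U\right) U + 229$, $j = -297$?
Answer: $-56257972$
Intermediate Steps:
$X{\left(U,R \right)} = 229 + U \left(- 651 U - 297 R\right)$ ($X{\left(U,R \right)} = \left(\left(- 652 U - 297 R\right) + U\right) U + 229 = \left(- 651 U - 297 R\right) U + 229 = U \left(- 651 U - 297 R\right) + 229 = 229 + U \left(- 651 U - 297 R\right)$)
$X{\left(-271,-103 \right)} - 157949 = \left(229 - 651 \left(-271\right)^{2} - \left(-30591\right) \left(-271\right)\right) - 157949 = \left(229 - 47810091 - 8290161\right) - 157949 = -56100023 - 157949 = -56257972$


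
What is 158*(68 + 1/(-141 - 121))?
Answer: 1407385/131 ≈ 10743.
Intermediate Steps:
158*(68 + 1/(-141 - 121)) = 158*(68 + 1/(-262)) = 158*(68 - 1/262) = 158*(17815/262) = 1407385/131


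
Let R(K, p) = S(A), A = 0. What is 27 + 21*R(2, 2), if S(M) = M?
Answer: 27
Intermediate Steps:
R(K, p) = 0
27 + 21*R(2, 2) = 27 + 21*0 = 27 + 0 = 27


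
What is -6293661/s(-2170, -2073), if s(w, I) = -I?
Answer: -2097887/691 ≈ -3036.0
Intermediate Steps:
-6293661/s(-2170, -2073) = -6293661/((-1*(-2073))) = -6293661/2073 = -6293661*1/2073 = -2097887/691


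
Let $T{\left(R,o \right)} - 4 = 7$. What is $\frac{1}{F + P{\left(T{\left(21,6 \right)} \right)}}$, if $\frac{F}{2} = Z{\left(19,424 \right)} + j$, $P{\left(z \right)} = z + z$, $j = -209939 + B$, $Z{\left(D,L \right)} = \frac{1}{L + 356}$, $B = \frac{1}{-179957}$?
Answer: $- \frac{70183230}{29466850035703} \approx -2.3818 \cdot 10^{-6}$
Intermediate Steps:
$T{\left(R,o \right)} = 11$ ($T{\left(R,o \right)} = 4 + 7 = 11$)
$B = - \frac{1}{179957} \approx -5.5569 \cdot 10^{-6}$
$Z{\left(D,L \right)} = \frac{1}{356 + L}$
$j = - \frac{37779992624}{179957}$ ($j = -209939 - \frac{1}{179957} = - \frac{37779992624}{179957} \approx -2.0994 \cdot 10^{5}$)
$P{\left(z \right)} = 2 z$
$F = - \frac{29468394066763}{70183230}$ ($F = 2 \left(\frac{1}{356 + 424} - \frac{37779992624}{179957}\right) = 2 \left(\frac{1}{780} - \frac{37779992624}{179957}\right) = 2 \left(- \frac{29468394066763}{140366460}\right) = - \frac{29468394066763}{70183230} \approx -4.1988 \cdot 10^{5}$)
$\frac{1}{F + P{\left(T{\left(21,6 \right)} \right)}} = \frac{1}{- \frac{29468394066763}{70183230} + 2 \cdot 11} = \frac{1}{- \frac{29468394066763}{70183230} + 22} = \frac{1}{- \frac{29466850035703}{70183230}} = - \frac{70183230}{29466850035703}$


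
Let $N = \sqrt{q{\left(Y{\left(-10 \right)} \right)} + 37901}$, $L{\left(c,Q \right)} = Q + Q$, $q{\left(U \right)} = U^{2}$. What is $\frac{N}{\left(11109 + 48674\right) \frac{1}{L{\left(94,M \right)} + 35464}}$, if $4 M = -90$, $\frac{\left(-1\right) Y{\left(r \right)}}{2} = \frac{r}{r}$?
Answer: $\frac{672961 \sqrt{105}}{59783} \approx 115.35$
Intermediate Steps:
$Y{\left(r \right)} = -2$ ($Y{\left(r \right)} = - 2 \frac{r}{r} = \left(-2\right) 1 = -2$)
$M = - \frac{45}{2}$ ($M = \frac{1}{4} \left(-90\right) = - \frac{45}{2} \approx -22.5$)
$L{\left(c,Q \right)} = 2 Q$
$N = 19 \sqrt{105}$ ($N = \sqrt{\left(-2\right)^{2} + 37901} = \sqrt{4 + 37901} = \sqrt{37905} = 19 \sqrt{105} \approx 194.69$)
$\frac{N}{\left(11109 + 48674\right) \frac{1}{L{\left(94,M \right)} + 35464}} = \frac{19 \sqrt{105}}{\left(11109 + 48674\right) \frac{1}{2 \left(- \frac{45}{2}\right) + 35464}} = \frac{19 \sqrt{105}}{59783 \frac{1}{-45 + 35464}} = \frac{19 \sqrt{105}}{59783 \cdot \frac{1}{35419}} = \frac{19 \sqrt{105}}{\frac{59783}{35419}} = 19 \sqrt{105} \cdot \frac{35419}{59783} = \frac{672961 \sqrt{105}}{59783}$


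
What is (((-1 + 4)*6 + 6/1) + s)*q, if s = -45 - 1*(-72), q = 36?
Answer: 1836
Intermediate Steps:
s = 27 (s = -45 + 72 = 27)
(((-1 + 4)*6 + 6/1) + s)*q = (((-1 + 4)*6 + 6/1) + 27)*36 = ((3*6 + 6*1) + 27)*36 = ((18 + 6) + 27)*36 = (24 + 27)*36 = 51*36 = 1836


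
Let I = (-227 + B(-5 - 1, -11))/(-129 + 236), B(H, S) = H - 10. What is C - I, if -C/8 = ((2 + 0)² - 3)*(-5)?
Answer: 4523/107 ≈ 42.271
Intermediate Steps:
B(H, S) = -10 + H
I = -243/107 (I = (-227 + (-10 + (-5 - 1)))/(-129 + 236) = (-227 + (-10 - 6))/107 = (-227 - 16)*(1/107) = -243*1/107 = -243/107 ≈ -2.2710)
C = 40 (C = -8*((2 + 0)² - 3)*(-5) = -8*(2² - 3)*(-5) = -8*(4 - 3)*(-5) = -8*(-5) = 40)
C - I = 40 - 1*(-243/107) = 40 + 243/107 = 4523/107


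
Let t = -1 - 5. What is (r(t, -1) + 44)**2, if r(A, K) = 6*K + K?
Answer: 1369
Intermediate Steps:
t = -6
r(A, K) = 7*K
(r(t, -1) + 44)**2 = (7*(-1) + 44)**2 = (-7 + 44)**2 = 37**2 = 1369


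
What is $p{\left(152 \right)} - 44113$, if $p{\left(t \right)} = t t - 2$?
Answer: $-21011$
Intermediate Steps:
$p{\left(t \right)} = -2 + t^{2}$ ($p{\left(t \right)} = t^{2} - 2 = -2 + t^{2}$)
$p{\left(152 \right)} - 44113 = \left(-2 + 152^{2}\right) - 44113 = \left(-2 + 23104\right) - 44113 = 23102 - 44113 = -21011$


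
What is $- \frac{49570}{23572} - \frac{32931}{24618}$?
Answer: $- \frac{83190158}{24178979} \approx -3.4406$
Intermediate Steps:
$- \frac{49570}{23572} - \frac{32931}{24618} = \left(-49570\right) \frac{1}{23572} - \frac{10977}{8206} = - \frac{24785}{11786} - \frac{10977}{8206} = - \frac{83190158}{24178979}$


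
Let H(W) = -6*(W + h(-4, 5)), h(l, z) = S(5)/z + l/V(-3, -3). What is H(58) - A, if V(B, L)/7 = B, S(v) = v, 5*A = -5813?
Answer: 28261/35 ≈ 807.46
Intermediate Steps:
A = -5813/5 (A = (⅕)*(-5813) = -5813/5 ≈ -1162.6)
V(B, L) = 7*B
h(l, z) = 5/z - l/21 (h(l, z) = 5/z + l/((7*(-3))) = 5/z + l/(-21) = 5/z + l*(-1/21) = 5/z - l/21)
H(W) = -50/7 - 6*W (H(W) = -6*(W + (5/5 - 1/21*(-4))) = -6*(W + (5*(⅕) + 4/21)) = -6*(W + (1 + 4/21)) = -6*(W + 25/21) = -6*(25/21 + W) = -50/7 - 6*W)
H(58) - A = (-50/7 - 6*58) - 1*(-5813/5) = (-50/7 - 348) + 5813/5 = -2486/7 + 5813/5 = 28261/35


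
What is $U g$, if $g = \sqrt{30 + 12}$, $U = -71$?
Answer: $- 71 \sqrt{42} \approx -460.13$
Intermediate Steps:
$g = \sqrt{42} \approx 6.4807$
$U g = - 71 \sqrt{42}$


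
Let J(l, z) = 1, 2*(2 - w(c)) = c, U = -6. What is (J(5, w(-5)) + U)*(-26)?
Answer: 130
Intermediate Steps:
w(c) = 2 - c/2
(J(5, w(-5)) + U)*(-26) = (1 - 6)*(-26) = -5*(-26) = 130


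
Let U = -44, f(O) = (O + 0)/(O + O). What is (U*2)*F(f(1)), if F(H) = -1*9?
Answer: 792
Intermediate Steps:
f(O) = 1/2 (f(O) = O/((2*O)) = O*(1/(2*O)) = 1/2)
F(H) = -9
(U*2)*F(f(1)) = -44*2*(-9) = -88*(-9) = 792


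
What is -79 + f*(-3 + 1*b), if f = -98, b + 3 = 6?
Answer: -79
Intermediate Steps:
b = 3 (b = -3 + 6 = 3)
-79 + f*(-3 + 1*b) = -79 - 98*(-3 + 1*3) = -79 - 98*(-3 + 3) = -79 - 98*0 = -79 + 0 = -79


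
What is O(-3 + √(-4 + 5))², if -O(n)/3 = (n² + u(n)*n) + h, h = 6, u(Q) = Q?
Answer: 1764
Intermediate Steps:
O(n) = -18 - 6*n² (O(n) = -3*((n² + n*n) + 6) = -3*((n² + n²) + 6) = -3*(2*n² + 6) = -3*(6 + 2*n²) = -18 - 6*n²)
O(-3 + √(-4 + 5))² = (-18 - 6*(-3 + √(-4 + 5))²)² = (-18 - 6*(-3 + √1)²)² = (-18 - 6*(-3 + 1)²)² = (-18 - 6*(-2)²)² = (-18 - 6*4)² = (-18 - 24)² = (-42)² = 1764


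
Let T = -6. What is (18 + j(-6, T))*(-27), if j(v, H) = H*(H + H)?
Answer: -2430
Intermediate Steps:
j(v, H) = 2*H**2 (j(v, H) = H*(2*H) = 2*H**2)
(18 + j(-6, T))*(-27) = (18 + 2*(-6)**2)*(-27) = (18 + 2*36)*(-27) = (18 + 72)*(-27) = 90*(-27) = -2430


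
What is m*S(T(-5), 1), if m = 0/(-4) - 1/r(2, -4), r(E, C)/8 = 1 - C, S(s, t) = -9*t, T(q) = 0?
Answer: 9/40 ≈ 0.22500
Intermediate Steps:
r(E, C) = 8 - 8*C (r(E, C) = 8*(1 - C) = 8 - 8*C)
m = -1/40 (m = 0/(-4) - 1/(8 - 8*(-4)) = 0*(-1/4) - 1/(8 + 32) = 0 - 1/40 = -1/40 ≈ -0.025000)
m*S(T(-5), 1) = -(-9)/40 = -1/40*(-9) = 9/40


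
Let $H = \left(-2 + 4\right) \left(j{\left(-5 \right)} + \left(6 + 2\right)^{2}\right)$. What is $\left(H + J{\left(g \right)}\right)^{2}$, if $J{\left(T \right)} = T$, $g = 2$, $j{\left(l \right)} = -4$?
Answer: $14884$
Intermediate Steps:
$H = 120$ ($H = \left(-2 + 4\right) \left(-4 + \left(6 + 2\right)^{2}\right) = 2 \left(-4 + 8^{2}\right) = 2 \left(-4 + 64\right) = 2 \cdot 60 = 120$)
$\left(H + J{\left(g \right)}\right)^{2} = \left(120 + 2\right)^{2} = 122^{2} = 14884$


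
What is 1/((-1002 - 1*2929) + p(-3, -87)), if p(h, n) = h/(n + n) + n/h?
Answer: -58/226315 ≈ -0.00025628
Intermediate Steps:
p(h, n) = n/h + h/(2*n) (p(h, n) = h/((2*n)) + n/h = h*(1/(2*n)) + n/h = h/(2*n) + n/h = n/h + h/(2*n))
1/((-1002 - 1*2929) + p(-3, -87)) = 1/((-1002 - 1*2929) + (-87/(-3) + (½)*(-3)/(-87))) = 1/((-1002 - 2929) + (-87*(-⅓) + (½)*(-3)*(-1/87))) = 1/(-3931 + (29 + 1/58)) = 1/(-3931 + 1683/58) = 1/(-226315/58) = -58/226315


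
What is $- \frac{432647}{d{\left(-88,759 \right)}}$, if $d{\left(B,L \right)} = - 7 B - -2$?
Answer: $- \frac{432647}{618} \approx -700.08$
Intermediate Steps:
$d{\left(B,L \right)} = 2 - 7 B$ ($d{\left(B,L \right)} = - 7 B + 2 = 2 - 7 B$)
$- \frac{432647}{d{\left(-88,759 \right)}} = - \frac{432647}{2 - -616} = - \frac{432647}{2 + 616} = - \frac{432647}{618}$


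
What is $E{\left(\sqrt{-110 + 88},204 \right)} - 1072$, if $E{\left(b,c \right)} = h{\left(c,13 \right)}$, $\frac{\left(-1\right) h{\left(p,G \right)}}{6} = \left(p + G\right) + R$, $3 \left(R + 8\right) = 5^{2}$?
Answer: $-2376$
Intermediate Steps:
$R = \frac{1}{3}$ ($R = -8 + \frac{5^{2}}{3} = -8 + \frac{1}{3} \cdot 25 = -8 + \frac{25}{3} = \frac{1}{3} \approx 0.33333$)
$h{\left(p,G \right)} = -2 - 6 G - 6 p$ ($h{\left(p,G \right)} = - 6 \left(\left(p + G\right) + \frac{1}{3}\right) = - 6 \left(\left(G + p\right) + \frac{1}{3}\right) = - 6 \left(\frac{1}{3} + G + p\right) = -2 - 6 G - 6 p$)
$E{\left(b,c \right)} = -80 - 6 c$ ($E{\left(b,c \right)} = -2 - 78 - 6 c = -80 - 6 c$)
$E{\left(\sqrt{-110 + 88},204 \right)} - 1072 = \left(-80 - 1224\right) - 1072 = -1304 - 1072 = -2376$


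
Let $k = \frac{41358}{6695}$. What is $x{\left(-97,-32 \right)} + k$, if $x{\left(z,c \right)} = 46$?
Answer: $\frac{349328}{6695} \approx 52.177$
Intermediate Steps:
$k = \frac{41358}{6695}$ ($k = 41358 \cdot \frac{1}{6695} = \frac{41358}{6695} \approx 6.1774$)
$x{\left(-97,-32 \right)} + k = 46 + \frac{41358}{6695} = \frac{349328}{6695}$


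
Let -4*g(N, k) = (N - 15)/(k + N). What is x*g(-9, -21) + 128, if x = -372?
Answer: 1012/5 ≈ 202.40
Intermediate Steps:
g(N, k) = -(-15 + N)/(4*(N + k)) (g(N, k) = -(N - 15)/(4*(k + N)) = -(-15 + N)/(4*(N + k)))
x*g(-9, -21) + 128 = -93*(15 - 1*(-9))/(-9 - 21) + 128 = -93*(15 + 9)/(-30) + 128 = -93*(-1)*24/30 + 128 = -372*(-⅕) + 128 = 372/5 + 128 = 1012/5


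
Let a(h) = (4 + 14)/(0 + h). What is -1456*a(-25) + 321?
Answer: 34233/25 ≈ 1369.3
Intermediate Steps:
a(h) = 18/h
-1456*a(-25) + 321 = -26208/(-25) + 321 = -26208*(-1)/25 + 321 = -1456*(-18/25) + 321 = 26208/25 + 321 = 34233/25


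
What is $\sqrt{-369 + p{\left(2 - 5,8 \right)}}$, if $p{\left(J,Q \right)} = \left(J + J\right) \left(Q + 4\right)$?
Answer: $21 i \approx 21.0 i$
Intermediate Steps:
$p{\left(J,Q \right)} = 2 J \left(4 + Q\right)$
$\sqrt{-369 + p{\left(2 - 5,8 \right)}} = \sqrt{-369 + 2 \left(2 - 5\right) \left(4 + 8\right)} = \sqrt{-369 + 2 \left(-3\right) 12} = \sqrt{-369 - 72} = \sqrt{-441} = 21 i$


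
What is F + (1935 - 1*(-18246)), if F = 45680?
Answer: 65861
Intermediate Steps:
F + (1935 - 1*(-18246)) = 45680 + (1935 - 1*(-18246)) = 45680 + (1935 + 18246) = 45680 + 20181 = 65861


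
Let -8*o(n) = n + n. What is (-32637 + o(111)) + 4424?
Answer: -112963/4 ≈ -28241.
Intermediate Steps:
o(n) = -n/4 (o(n) = -(n + n)/8 = -n/4)
(-32637 + o(111)) + 4424 = (-32637 - 1/4*111) + 4424 = (-32637 - 111/4) + 4424 = -130659/4 + 4424 = -112963/4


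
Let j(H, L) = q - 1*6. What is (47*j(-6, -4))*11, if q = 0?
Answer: -3102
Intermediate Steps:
j(H, L) = -6 (j(H, L) = 0 - 1*6 = 0 - 6 = -6)
(47*j(-6, -4))*11 = (47*(-6))*11 = -282*11 = -3102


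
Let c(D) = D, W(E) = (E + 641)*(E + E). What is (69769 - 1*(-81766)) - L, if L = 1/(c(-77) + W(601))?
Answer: 226212508744/1492807 ≈ 1.5154e+5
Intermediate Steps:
W(E) = 2*E*(641 + E) (W(E) = (641 + E)*(2*E) = 2*E*(641 + E))
L = 1/1492807 (L = 1/(-77 + 2*601*(641 + 601)) = 1/(-77 + 2*601*1242) = 1/(-77 + 1492884) = 1/1492807 ≈ 6.6988e-7)
(69769 - 1*(-81766)) - L = (69769 - 1*(-81766)) - 1*1/1492807 = (69769 + 81766) - 1/1492807 = 151535 - 1/1492807 = 226212508744/1492807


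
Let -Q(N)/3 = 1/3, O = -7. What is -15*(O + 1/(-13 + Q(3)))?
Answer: 1485/14 ≈ 106.07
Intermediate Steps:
Q(N) = -1 (Q(N) = -3/3 = -3*⅓ = -1)
-15*(O + 1/(-13 + Q(3))) = -15*(-7 + 1/(-13 - 1)) = -15*(-7 + 1/(-14)) = -15*(-7 - 1/14) = -15*(-99/14) = 1485/14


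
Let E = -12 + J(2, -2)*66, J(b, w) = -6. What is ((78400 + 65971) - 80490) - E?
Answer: 64289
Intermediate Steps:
E = -408 (E = -12 - 6*66 = -12 - 396 = -408)
((78400 + 65971) - 80490) - E = ((78400 + 65971) - 80490) - 1*(-408) = (144371 - 80490) + 408 = 63881 + 408 = 64289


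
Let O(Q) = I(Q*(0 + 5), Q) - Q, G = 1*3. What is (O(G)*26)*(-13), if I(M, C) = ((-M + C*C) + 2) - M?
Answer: 7436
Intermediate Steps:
G = 3
I(M, C) = 2 + C² - 2*M (I(M, C) = ((-M + C²) + 2) - M = ((C² - M) + 2) - M = (2 + C² - M) - M = 2 + C² - 2*M)
O(Q) = 2 + Q² - 11*Q (O(Q) = (2 + Q² - 2*Q*(0 + 5)) - Q = (2 + Q² - 2*Q*5) - Q = (2 + Q² - 10*Q) - Q = 2 + Q² - 11*Q)
(O(G)*26)*(-13) = ((2 + 3² - 11*3)*26)*(-13) = ((2 + 9 - 33)*26)*(-13) = -22*26*(-13) = -572*(-13) = 7436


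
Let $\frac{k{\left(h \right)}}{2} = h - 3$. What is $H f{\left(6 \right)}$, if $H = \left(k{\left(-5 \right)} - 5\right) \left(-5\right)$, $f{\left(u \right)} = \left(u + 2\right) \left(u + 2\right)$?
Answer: $6720$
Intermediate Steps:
$f{\left(u \right)} = \left(2 + u\right)^{2}$ ($f{\left(u \right)} = \left(2 + u\right) \left(2 + u\right) = \left(2 + u\right)^{2}$)
$k{\left(h \right)} = -6 + 2 h$ ($k{\left(h \right)} = 2 \left(h - 3\right) = 2 \left(-3 + h\right) = -6 + 2 h$)
$H = 105$ ($H = \left(\left(-6 + 2 \left(-5\right)\right) - 5\right) \left(-5\right) = \left(\left(-6 - 10\right) - 5\right) \left(-5\right) = \left(-16 - 5\right) \left(-5\right) = \left(-21\right) \left(-5\right) = 105$)
$H f{\left(6 \right)} = 105 \left(2 + 6\right)^{2} = 105 \cdot 8^{2} = 105 \cdot 64 = 6720$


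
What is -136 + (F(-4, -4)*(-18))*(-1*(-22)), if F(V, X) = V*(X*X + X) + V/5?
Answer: 95944/5 ≈ 19189.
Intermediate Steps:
F(V, X) = V/5 + V*(X + X²) (F(V, X) = V*(X² + X) + V*(⅕) = V*(X + X²) + V/5 = V/5 + V*(X + X²))
-136 + (F(-4, -4)*(-18))*(-1*(-22)) = -136 + (-4*(⅕ - 4 + (-4)²)*(-18))*(-1*(-22)) = -136 + (-4*(⅕ - 4 + 16)*(-18))*22 = -136 + (-4*61/5*(-18))*22 = -136 - 244/5*(-18)*22 = -136 + (4392/5)*22 = -136 + 96624/5 = 95944/5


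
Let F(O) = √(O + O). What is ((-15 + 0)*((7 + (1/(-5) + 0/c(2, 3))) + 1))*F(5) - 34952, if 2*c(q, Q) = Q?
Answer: -34952 - 117*√10 ≈ -35322.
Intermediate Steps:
F(O) = √2*√O (F(O) = √(2*O) = √2*√O)
c(q, Q) = Q/2
((-15 + 0)*((7 + (1/(-5) + 0/c(2, 3))) + 1))*F(5) - 34952 = ((-15 + 0)*((7 + (1/(-5) + 0/(((½)*3)))) + 1))*(√2*√5) - 34952 = (-15*((7 + (1*(-⅕) + 0/(3/2))) + 1))*√10 - 34952 = (-15*((7 + (-⅕ + 0*(⅔))) + 1))*√10 - 34952 = (-15*((7 + (-⅕ + 0)) + 1))*√10 - 34952 = (-15*((7 - ⅕) + 1))*√10 - 34952 = (-15*(34/5 + 1))*√10 - 34952 = (-15*39/5)*√10 - 34952 = -117*√10 - 34952 = -34952 - 117*√10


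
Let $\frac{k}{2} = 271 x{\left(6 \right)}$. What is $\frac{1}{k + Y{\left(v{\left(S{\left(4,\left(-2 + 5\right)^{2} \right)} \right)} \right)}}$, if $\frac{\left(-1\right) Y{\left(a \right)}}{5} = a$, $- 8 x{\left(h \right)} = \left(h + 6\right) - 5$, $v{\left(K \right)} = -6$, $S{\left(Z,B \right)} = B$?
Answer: $- \frac{4}{1777} \approx -0.002251$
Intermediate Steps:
$x{\left(h \right)} = - \frac{1}{8} - \frac{h}{8}$ ($x{\left(h \right)} = - \frac{\left(h + 6\right) - 5}{8} = - \frac{\left(6 + h\right) - 5}{8} = - \frac{1 + h}{8} = - \frac{1}{8} - \frac{h}{8}$)
$Y{\left(a \right)} = - 5 a$
$k = - \frac{1897}{4}$ ($k = 2 \cdot 271 \left(- \frac{1}{8} - \frac{3}{4}\right) = 2 \cdot 271 \left(- \frac{7}{8}\right) = 2 \left(- \frac{1897}{8}\right) = - \frac{1897}{4} \approx -474.25$)
$\frac{1}{k + Y{\left(v{\left(S{\left(4,\left(-2 + 5\right)^{2} \right)} \right)} \right)}} = \frac{1}{- \frac{1897}{4} - -30} = \frac{1}{- \frac{1897}{4} + 30} = \frac{1}{- \frac{1777}{4}} = - \frac{4}{1777}$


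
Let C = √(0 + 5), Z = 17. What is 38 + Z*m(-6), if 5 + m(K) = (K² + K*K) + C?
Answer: 1177 + 17*√5 ≈ 1215.0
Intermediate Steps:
C = √5 ≈ 2.2361
m(K) = -5 + √5 + 2*K² (m(K) = -5 + ((K² + K*K) + √5) = -5 + ((K² + K²) + √5) = -5 + (2*K² + √5) = -5 + (√5 + 2*K²) = -5 + √5 + 2*K²)
38 + Z*m(-6) = 38 + 17*(-5 + √5 + 2*(-6)²) = 38 + 17*(-5 + √5 + 2*36) = 38 + 17*(-5 + √5 + 72) = 38 + 17*(67 + √5) = 38 + (1139 + 17*√5) = 1177 + 17*√5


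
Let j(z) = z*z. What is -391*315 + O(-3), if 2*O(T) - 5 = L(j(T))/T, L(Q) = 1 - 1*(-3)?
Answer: -738979/6 ≈ -1.2316e+5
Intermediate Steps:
j(z) = z²
L(Q) = 4 (L(Q) = 1 + 3 = 4)
O(T) = 5/2 + 2/T (O(T) = 5/2 + (4/T)/2 = 5/2 + 2/T)
-391*315 + O(-3) = -391*315 + (5/2 + 2/(-3)) = -123165 + (5/2 + 2*(-⅓)) = -123165 + (5/2 - ⅔) = -123165 + 11/6 = -738979/6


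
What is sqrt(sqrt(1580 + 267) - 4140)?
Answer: sqrt(-4140 + sqrt(1847)) ≈ 64.008*I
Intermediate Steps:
sqrt(sqrt(1580 + 267) - 4140) = sqrt(sqrt(1847) - 4140) = sqrt(-4140 + sqrt(1847))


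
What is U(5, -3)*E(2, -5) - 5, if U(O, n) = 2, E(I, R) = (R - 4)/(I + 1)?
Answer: -11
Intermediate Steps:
E(I, R) = (-4 + R)/(1 + I)
U(5, -3)*E(2, -5) - 5 = 2*((-4 - 5)/(1 + 2)) - 5 = 2*(-9/3) - 5 = 2*((⅓)*(-9)) - 5 = 2*(-3) - 5 = -6 - 5 = -11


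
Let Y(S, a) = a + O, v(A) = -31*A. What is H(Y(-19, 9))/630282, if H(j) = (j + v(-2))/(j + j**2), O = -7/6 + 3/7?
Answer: 20657/14179559201 ≈ 1.4568e-6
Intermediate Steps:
O = -31/42 (O = -7*1/6 + 3*(1/7) = -7/6 + 3/7 = -31/42 ≈ -0.73810)
Y(S, a) = -31/42 + a (Y(S, a) = a - 31/42 = -31/42 + a)
H(j) = (62 + j)/(j + j**2) (H(j) = (j - 31*(-2))/(j + j**2) = (j + 62)/(j + j**2) = (62 + j)/(j + j**2))
H(Y(-19, 9))/630282 = ((62 + (-31/42 + 9))/((-31/42 + 9)*(1 + (-31/42 + 9))))/630282 = ((62 + 347/42)/((347/42)*(1 + 347/42)))*(1/630282) = ((42/347)*(2951/42)/(389/42))*(1/630282) = ((42/347)*(42/389)*(2951/42))*(1/630282) = (123942/134983)*(1/630282) = 20657/14179559201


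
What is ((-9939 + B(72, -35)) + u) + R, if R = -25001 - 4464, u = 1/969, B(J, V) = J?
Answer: -38112707/969 ≈ -39332.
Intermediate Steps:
u = 1/969 ≈ 0.0010320
R = -29465
((-9939 + B(72, -35)) + u) + R = ((-9939 + 72) + 1/969) - 29465 = (-9867 + 1/969) - 29465 = -9561122/969 - 29465 = -38112707/969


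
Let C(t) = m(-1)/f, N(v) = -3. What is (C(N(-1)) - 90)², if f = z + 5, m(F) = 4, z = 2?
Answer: 391876/49 ≈ 7997.5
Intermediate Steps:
f = 7 (f = 2 + 5 = 7)
C(t) = 4/7
(C(N(-1)) - 90)² = (4/7 - 90)² = (-626/7)² = 391876/49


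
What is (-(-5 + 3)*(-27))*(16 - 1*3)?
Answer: -702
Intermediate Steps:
(-(-5 + 3)*(-27))*(16 - 1*3) = (-1*(-2)*(-27))*(16 - 3) = (2*(-27))*13 = -54*13 = -702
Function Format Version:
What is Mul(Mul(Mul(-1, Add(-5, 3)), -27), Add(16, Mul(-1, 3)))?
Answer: -702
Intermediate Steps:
Mul(Mul(Mul(-1, Add(-5, 3)), -27), Add(16, Mul(-1, 3))) = Mul(Mul(Mul(-1, -2), -27), Add(16, -3)) = Mul(Mul(2, -27), 13) = Mul(-54, 13) = -702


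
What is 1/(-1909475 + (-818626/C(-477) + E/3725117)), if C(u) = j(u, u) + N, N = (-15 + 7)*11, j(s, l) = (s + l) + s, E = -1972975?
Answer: -5658452723/10801627532570208 ≈ -5.2385e-7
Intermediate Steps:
j(s, l) = l + 2*s (j(s, l) = (l + s) + s = l + 2*s)
N = -88 (N = -8*11 = -88)
C(u) = -88 + 3*u (C(u) = (u + 2*u) - 88 = 3*u - 88 = -88 + 3*u)
1/(-1909475 + (-818626/C(-477) + E/3725117)) = 1/(-1909475 + (-818626/(-88 + 3*(-477)) - 1972975/3725117)) = 1/(-1909475 + (-818626/(-88 - 1431) - 1972975*1/3725117)) = 1/(-1909475 + (-818626/(-1519) - 1972975/3725117)) = 1/(-1909475 + (-818626*(-1/1519) - 1972975/3725117)) = 1/(-1909475 + (818626/1519 - 1972975/3725117)) = 1/(-1909475 + 3046480680217/5658452723) = 1/(-10801627532570208/5658452723) = -5658452723/10801627532570208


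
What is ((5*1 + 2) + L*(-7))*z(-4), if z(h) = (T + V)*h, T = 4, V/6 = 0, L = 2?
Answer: 112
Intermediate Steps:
V = 0 (V = 6*0 = 0)
z(h) = 4*h (z(h) = (4 + 0)*h = 4*h)
((5*1 + 2) + L*(-7))*z(-4) = ((5*1 + 2) + 2*(-7))*(4*(-4)) = ((5 + 2) - 14)*(-16) = (7 - 14)*(-16) = -7*(-16) = 112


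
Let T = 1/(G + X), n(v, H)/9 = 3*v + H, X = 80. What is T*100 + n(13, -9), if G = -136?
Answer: 3755/14 ≈ 268.21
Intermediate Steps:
n(v, H) = 9*H + 27*v (n(v, H) = 9*(3*v + H) = 9*(H + 3*v) = 9*H + 27*v)
T = -1/56 (T = 1/(-136 + 80) = 1/(-56) = -1/56 ≈ -0.017857)
T*100 + n(13, -9) = -1/56*100 + (9*(-9) + 27*13) = -25/14 + (-81 + 351) = -25/14 + 270 = 3755/14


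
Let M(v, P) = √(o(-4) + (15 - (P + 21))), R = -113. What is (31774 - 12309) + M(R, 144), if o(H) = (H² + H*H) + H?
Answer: 19465 + I*√122 ≈ 19465.0 + 11.045*I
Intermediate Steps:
o(H) = H + 2*H² (o(H) = (H² + H²) + H = 2*H² + H = H + 2*H²)
M(v, P) = √(22 - P) (M(v, P) = √(-4*(1 + 2*(-4)) + (15 - (P + 21))) = √(-4*(1 - 8) + (15 - (21 + P))) = √(-4*(-7) + (15 + (-21 - P))) = √(28 + (-6 - P)) = √(22 - P))
(31774 - 12309) + M(R, 144) = (31774 - 12309) + √(22 - 1*144) = 19465 + √(22 - 144) = 19465 + √(-122) = 19465 + I*√122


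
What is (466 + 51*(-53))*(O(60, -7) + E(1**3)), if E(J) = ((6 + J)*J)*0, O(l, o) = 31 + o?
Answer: -53688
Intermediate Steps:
E(J) = 0 (E(J) = (J*(6 + J))*0 = 0)
(466 + 51*(-53))*(O(60, -7) + E(1**3)) = (466 + 51*(-53))*((31 - 7) + 0) = (466 - 2703)*(24 + 0) = -2237*24 = -53688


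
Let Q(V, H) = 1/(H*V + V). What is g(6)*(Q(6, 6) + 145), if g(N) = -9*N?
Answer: -54819/7 ≈ -7831.3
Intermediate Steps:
Q(V, H) = 1/(V + H*V)
g(6)*(Q(6, 6) + 145) = (-9*6)*(1/(6*(1 + 6)) + 145) = -54*((1/6)/7 + 145) = -54*((1/6)*(1/7) + 145) = -54*(1/42 + 145) = -54*6091/42 = -54819/7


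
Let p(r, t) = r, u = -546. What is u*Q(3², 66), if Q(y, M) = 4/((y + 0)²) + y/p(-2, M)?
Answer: 65611/27 ≈ 2430.0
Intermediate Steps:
Q(y, M) = 4/y² - y/2 (Q(y, M) = 4/((y + 0)²) + y/(-2) = 4/(y²) + y*(-½) = 4/y² - y/2)
u*Q(3², 66) = -546*(4/(3²)² - ½*3²) = -546*(4/9² - ½*9) = -546*(4*(1/81) - 9/2) = -546*(4/81 - 9/2) = -546*(-721/162) = 65611/27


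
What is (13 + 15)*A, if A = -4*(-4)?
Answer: 448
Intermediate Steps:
A = 16
(13 + 15)*A = (13 + 15)*16 = 28*16 = 448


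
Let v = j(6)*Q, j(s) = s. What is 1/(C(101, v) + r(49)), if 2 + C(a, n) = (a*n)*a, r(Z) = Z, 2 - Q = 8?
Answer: -1/367189 ≈ -2.7234e-6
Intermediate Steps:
Q = -6 (Q = 2 - 1*8 = 2 - 8 = -6)
v = -36 (v = 6*(-6) = -36)
C(a, n) = -2 + n*a² (C(a, n) = -2 + (a*n)*a = -2 + n*a²)
1/(C(101, v) + r(49)) = 1/((-2 - 36*101²) + 49) = 1/((-2 - 36*10201) + 49) = 1/((-2 - 367236) + 49) = 1/(-367238 + 49) = 1/(-367189) = -1/367189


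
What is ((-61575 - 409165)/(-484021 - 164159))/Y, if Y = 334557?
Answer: 23537/10842657813 ≈ 2.1708e-6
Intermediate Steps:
((-61575 - 409165)/(-484021 - 164159))/Y = ((-61575 - 409165)/(-484021 - 164159))/334557 = -470740/(-648180)*(1/334557) = -470740*(-1/648180)*(1/334557) = (23537/32409)*(1/334557) = 23537/10842657813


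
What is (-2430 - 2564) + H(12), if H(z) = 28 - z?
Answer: -4978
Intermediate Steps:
(-2430 - 2564) + H(12) = (-2430 - 2564) + (28 - 1*12) = -4994 + (28 - 12) = -4994 + 16 = -4978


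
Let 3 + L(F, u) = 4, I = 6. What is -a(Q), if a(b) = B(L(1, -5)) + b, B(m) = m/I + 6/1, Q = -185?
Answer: 1073/6 ≈ 178.83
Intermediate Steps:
L(F, u) = 1 (L(F, u) = -3 + 4 = 1)
B(m) = 6 + m/6 (B(m) = m/6 + 6/1 = m*(⅙) + 6*1 = m/6 + 6 = 6 + m/6)
a(b) = 37/6 + b (a(b) = (6 + (⅙)*1) + b = (6 + ⅙) + b = 37/6 + b)
-a(Q) = -(37/6 - 185) = -1*(-1073/6) = 1073/6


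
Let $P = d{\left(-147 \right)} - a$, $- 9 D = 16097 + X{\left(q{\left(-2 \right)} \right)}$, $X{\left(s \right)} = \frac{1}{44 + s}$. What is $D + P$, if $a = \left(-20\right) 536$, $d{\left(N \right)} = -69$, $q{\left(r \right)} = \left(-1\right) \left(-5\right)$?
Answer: $\frac{1302779}{147} \approx 8862.4$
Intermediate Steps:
$q{\left(r \right)} = 5$
$a = -10720$
$D = - \frac{262918}{147}$ ($D = - \frac{16097 + \frac{1}{44 + 5}}{9} = - \frac{16097 + \frac{1}{49}}{9} = \left(- \frac{1}{9}\right) \frac{788754}{49} = - \frac{262918}{147} \approx -1788.6$)
$P = 10651$ ($P = -69 - -10720 = -69 + 10720 = 10651$)
$D + P = - \frac{262918}{147} + 10651 = \frac{1302779}{147}$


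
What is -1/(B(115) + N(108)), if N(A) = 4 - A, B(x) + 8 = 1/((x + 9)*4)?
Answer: 496/55551 ≈ 0.0089287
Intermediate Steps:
B(x) = -8 + 1/(36 + 4*x) (B(x) = -8 + 1/((x + 9)*4) = -8 + 1/((9 + x)*4) = -8 + 1/(36 + 4*x))
-1/(B(115) + N(108)) = -1/((-287 - 32*115)/(4*(9 + 115)) + (4 - 1*108)) = -1/((¼)*(-287 - 3680)/124 + (4 - 108)) = -1/((¼)*(1/124)*(-3967) - 104) = -1/(-3967/496 - 104) = -1/(-55551/496) = -1*(-496/55551) = 496/55551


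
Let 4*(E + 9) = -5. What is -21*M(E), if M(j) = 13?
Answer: -273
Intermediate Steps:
E = -41/4 (E = -9 + (¼)*(-5) = -9 - 5/4 = -41/4 ≈ -10.250)
-21*M(E) = -21*13 = -273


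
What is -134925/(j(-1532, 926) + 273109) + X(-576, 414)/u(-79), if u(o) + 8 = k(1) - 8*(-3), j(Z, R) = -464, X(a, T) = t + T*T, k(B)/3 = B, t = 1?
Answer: 9345594298/1036051 ≈ 9020.4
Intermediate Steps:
k(B) = 3*B
X(a, T) = 1 + T² (X(a, T) = 1 + T*T = 1 + T²)
u(o) = 19 (u(o) = -8 + (3*1 - 8*(-3)) = -8 + (3 + 24) = -8 + 27 = 19)
-134925/(j(-1532, 926) + 273109) + X(-576, 414)/u(-79) = -134925/(-464 + 273109) + (1 + 414²)/19 = -134925/272645 + (1 + 171396)*(1/19) = -134925*1/272645 + 171397*(1/19) = -26985/54529 + 171397/19 = 9345594298/1036051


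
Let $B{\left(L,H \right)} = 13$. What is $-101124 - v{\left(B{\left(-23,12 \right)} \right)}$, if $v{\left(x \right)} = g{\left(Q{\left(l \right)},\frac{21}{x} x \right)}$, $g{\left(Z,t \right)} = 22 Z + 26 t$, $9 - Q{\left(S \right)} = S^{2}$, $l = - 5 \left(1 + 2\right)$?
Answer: $-96918$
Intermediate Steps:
$l = -15$ ($l = \left(-5\right) 3 = -15$)
$Q{\left(S \right)} = 9 - S^{2}$
$v{\left(x \right)} = -4206$ ($v{\left(x \right)} = 22 \left(9 - \left(-15\right)^{2}\right) + 26 \frac{21}{x} x = 22 \left(9 - 225\right) + 26 \cdot 21 = 22 \left(9 - 225\right) + 546 = 22 \left(-216\right) + 546 = -4752 + 546 = -4206$)
$-101124 - v{\left(B{\left(-23,12 \right)} \right)} = -101124 - -4206 = -101124 + 4206 = -96918$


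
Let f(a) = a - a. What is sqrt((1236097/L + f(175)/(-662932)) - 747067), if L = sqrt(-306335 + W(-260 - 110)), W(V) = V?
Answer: sqrt(-70275066450795675 - 379117130385*I*sqrt(306705))/306705 ≈ 1.2912 - 864.33*I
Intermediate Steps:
L = I*sqrt(306705) (L = sqrt(-306335 + (-260 - 110)) = sqrt(-306335 - 370) = sqrt(-306705) = I*sqrt(306705) ≈ 553.81*I)
f(a) = 0
sqrt((1236097/L + f(175)/(-662932)) - 747067) = sqrt((1236097/((I*sqrt(306705))) + 0/(-662932)) - 747067) = sqrt((1236097*(-I*sqrt(306705)/306705) + 0*(-1/662932)) - 747067) = sqrt((-1236097*I*sqrt(306705)/306705 + 0) - 747067) = sqrt(-1236097*I*sqrt(306705)/306705 - 747067) = sqrt(-747067 - 1236097*I*sqrt(306705)/306705)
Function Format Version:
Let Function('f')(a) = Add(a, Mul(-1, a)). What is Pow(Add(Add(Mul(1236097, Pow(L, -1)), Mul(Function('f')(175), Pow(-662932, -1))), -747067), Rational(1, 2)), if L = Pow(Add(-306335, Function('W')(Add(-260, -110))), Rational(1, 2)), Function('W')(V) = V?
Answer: Mul(Rational(1, 306705), Pow(Add(-70275066450795675, Mul(-379117130385, I, Pow(306705, Rational(1, 2)))), Rational(1, 2))) ≈ Add(1.2912, Mul(-864.33, I))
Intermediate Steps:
L = Mul(I, Pow(306705, Rational(1, 2))) (L = Pow(Add(-306335, Add(-260, -110)), Rational(1, 2)) = Pow(Add(-306335, -370), Rational(1, 2)) = Pow(-306705, Rational(1, 2)) = Mul(I, Pow(306705, Rational(1, 2))) ≈ Mul(553.81, I))
Function('f')(a) = 0
Pow(Add(Add(Mul(1236097, Pow(L, -1)), Mul(Function('f')(175), Pow(-662932, -1))), -747067), Rational(1, 2)) = Pow(Add(Add(Mul(1236097, Pow(Mul(I, Pow(306705, Rational(1, 2))), -1)), Mul(0, Pow(-662932, -1))), -747067), Rational(1, 2)) = Pow(Add(Add(Mul(1236097, Mul(Rational(-1, 306705), I, Pow(306705, Rational(1, 2)))), Mul(0, Rational(-1, 662932))), -747067), Rational(1, 2)) = Pow(Add(Add(Mul(Rational(-1236097, 306705), I, Pow(306705, Rational(1, 2))), 0), -747067), Rational(1, 2)) = Pow(Add(Mul(Rational(-1236097, 306705), I, Pow(306705, Rational(1, 2))), -747067), Rational(1, 2)) = Pow(Add(-747067, Mul(Rational(-1236097, 306705), I, Pow(306705, Rational(1, 2)))), Rational(1, 2))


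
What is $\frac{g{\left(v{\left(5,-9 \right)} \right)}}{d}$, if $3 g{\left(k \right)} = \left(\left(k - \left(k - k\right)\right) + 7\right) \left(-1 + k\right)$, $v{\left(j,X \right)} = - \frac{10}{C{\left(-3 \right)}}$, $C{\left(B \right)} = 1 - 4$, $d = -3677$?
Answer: $- \frac{217}{99279} \approx -0.0021858$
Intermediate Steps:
$C{\left(B \right)} = -3$ ($C{\left(B \right)} = 1 - 4 = -3$)
$v{\left(j,X \right)} = \frac{10}{3}$ ($v{\left(j,X \right)} = - \frac{10}{-3} = \left(-10\right) \left(- \frac{1}{3}\right) = \frac{10}{3}$)
$g{\left(k \right)} = \frac{\left(-1 + k\right) \left(7 + k\right)}{3}$ ($g{\left(k \right)} = \frac{\left(\left(k - \left(k - k\right)\right) + 7\right) \left(-1 + k\right)}{3} = \frac{\left(\left(k - 0\right) + 7\right) \left(-1 + k\right)}{3} = \frac{\left(\left(k + 0\right) + 7\right) \left(-1 + k\right)}{3} = \frac{\left(k + 7\right) \left(-1 + k\right)}{3} = \frac{\left(7 + k\right) \left(-1 + k\right)}{3} = \frac{\left(-1 + k\right) \left(7 + k\right)}{3}$)
$\frac{g{\left(v{\left(5,-9 \right)} \right)}}{d} = \frac{- \frac{7}{3} + 2 \cdot \frac{10}{3} + \frac{\left(\frac{10}{3}\right)^{2}}{3}}{-3677} = \left(- \frac{7}{3} + \frac{20}{3} + \frac{1}{3} \cdot \frac{100}{9}\right) \left(- \frac{1}{3677}\right) = \left(- \frac{7}{3} + \frac{20}{3} + \frac{100}{27}\right) \left(- \frac{1}{3677}\right) = \frac{217}{27} \left(- \frac{1}{3677}\right) = - \frac{217}{99279}$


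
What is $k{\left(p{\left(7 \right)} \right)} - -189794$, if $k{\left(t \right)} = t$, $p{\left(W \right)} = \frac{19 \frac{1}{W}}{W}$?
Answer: $\frac{9299925}{49} \approx 1.8979 \cdot 10^{5}$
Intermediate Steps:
$p{\left(W \right)} = \frac{19}{W^{2}}$
$k{\left(p{\left(7 \right)} \right)} - -189794 = \frac{19}{49} - -189794 = 19 \cdot \frac{1}{49} + 189794 = \frac{19}{49} + 189794 = \frac{9299925}{49}$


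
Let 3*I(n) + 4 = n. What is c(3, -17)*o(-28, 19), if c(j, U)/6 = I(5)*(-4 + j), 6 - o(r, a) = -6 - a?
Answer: -62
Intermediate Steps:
I(n) = -4/3 + n/3
o(r, a) = 12 + a (o(r, a) = 6 - (-6 - a) = 6 + (6 + a) = 12 + a)
c(j, U) = -8 + 2*j (c(j, U) = 6*((-4/3 + (⅓)*5)*(-4 + j)) = 6*((-4/3 + 5/3)*(-4 + j)) = 6*((-4 + j)/3) = 6*(-4/3 + j/3) = -8 + 2*j)
c(3, -17)*o(-28, 19) = (-8 + 2*3)*(12 + 19) = (-8 + 6)*31 = -2*31 = -62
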